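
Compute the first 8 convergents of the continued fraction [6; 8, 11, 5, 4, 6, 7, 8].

6/1, 49/8, 545/89, 2774/453, 11641/1901, 72620/11859, 519981/84914, 4232468/691171

Using the convergent recurrence p_i = a_i*p_{i-1} + p_{i-2}, q_i = a_i*q_{i-1} + q_{i-2} with p_{-2}=0, p_{-1}=1, q_{-2}=1, q_{-1}=0:
  i=0: a_0=6, p_0 = 6*1 + 0 = 6, q_0 = 6*0 + 1 = 1.
  i=1: a_1=8, p_1 = 8*6 + 1 = 49, q_1 = 8*1 + 0 = 8.
  i=2: a_2=11, p_2 = 11*49 + 6 = 545, q_2 = 11*8 + 1 = 89.
  i=3: a_3=5, p_3 = 5*545 + 49 = 2774, q_3 = 5*89 + 8 = 453.
  i=4: a_4=4, p_4 = 4*2774 + 545 = 11641, q_4 = 4*453 + 89 = 1901.
  i=5: a_5=6, p_5 = 6*11641 + 2774 = 72620, q_5 = 6*1901 + 453 = 11859.
  i=6: a_6=7, p_6 = 7*72620 + 11641 = 519981, q_6 = 7*11859 + 1901 = 84914.
  i=7: a_7=8, p_7 = 8*519981 + 72620 = 4232468, q_7 = 8*84914 + 11859 = 691171.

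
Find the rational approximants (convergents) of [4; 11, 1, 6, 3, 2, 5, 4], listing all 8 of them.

Using the convergent recurrence p_i = a_i*p_{i-1} + p_{i-2}, q_i = a_i*q_{i-1} + q_{i-2} with p_{-2}=0, p_{-1}=1, q_{-2}=1, q_{-1}=0:
  i=0: a_0=4, p_0 = 4*1 + 0 = 4, q_0 = 4*0 + 1 = 1.
  i=1: a_1=11, p_1 = 11*4 + 1 = 45, q_1 = 11*1 + 0 = 11.
  i=2: a_2=1, p_2 = 1*45 + 4 = 49, q_2 = 1*11 + 1 = 12.
  i=3: a_3=6, p_3 = 6*49 + 45 = 339, q_3 = 6*12 + 11 = 83.
  i=4: a_4=3, p_4 = 3*339 + 49 = 1066, q_4 = 3*83 + 12 = 261.
  i=5: a_5=2, p_5 = 2*1066 + 339 = 2471, q_5 = 2*261 + 83 = 605.
  i=6: a_6=5, p_6 = 5*2471 + 1066 = 13421, q_6 = 5*605 + 261 = 3286.
  i=7: a_7=4, p_7 = 4*13421 + 2471 = 56155, q_7 = 4*3286 + 605 = 13749.

4/1, 45/11, 49/12, 339/83, 1066/261, 2471/605, 13421/3286, 56155/13749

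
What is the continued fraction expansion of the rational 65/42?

Run the Euclidean algorithm on 65 and 42; the successive quotients are the partial quotients a_0, a_1, ... (each step inverts the fractional part left over by the previous one):
  65 = 1*42 + 23, so a_0 = 1.
  42 = 1*23 + 19, so a_1 = 1.
  23 = 1*19 + 4, so a_2 = 1.
  19 = 4*4 + 3, so a_3 = 4.
  4 = 1*3 + 1, so a_4 = 1.
  3 = 3*1 + 0, so a_5 = 3.
The remainder reaches 0 after 6 divisions, so the expansion has 6 partial quotients, read off in order.

[1; 1, 1, 4, 1, 3]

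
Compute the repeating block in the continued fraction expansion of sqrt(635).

Write x_i = (sqrt(635) + m_i)/d_i with (m_0, d_0) = (0, 1). a_0 = floor(sqrt(635)) = 25, since 25^2 = 625 <= 635 < 676 = 26^2.
Iterate m_{i+1} = d_i*a_i - m_i, d_{i+1} = (635 - m_{i+1}^2)/d_i, a_{i+1} = floor((a_0 + m_{i+1})/d_{i+1}):
  m_1 = 1*25 - 0 = 25, d_1 = (635 - 25^2)/1 = 10/1 = 10, a_1 = floor((25 + 25)/10) = 5.
  m_2 = 10*5 - 25 = 25, d_2 = (635 - 25^2)/10 = 10/10 = 1, a_2 = floor((25 + 25)/1) = 50.
  m_3 = 1*50 - 25 = 25, d_3 = (635 - 25^2)/1 = 10/1 = 10: (m_3, d_3) = (m_1, d_1) = (25, 10), so from here the quotients repeat a_1, a_2; the period length is 2.
Hence the expansion of sqrt(635) is a_0 = 25 followed by the repeating block 5, 50 (period 2).

[25; (5, 50)]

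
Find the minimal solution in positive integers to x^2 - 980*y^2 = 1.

First expand sqrt(980) as a continued fraction. With x_i = (sqrt(980) + m_i)/d_i and (m_0, d_0) = (0, 1): a_0 = floor(sqrt(980)) = 31, since 31^2 = 961 <= 980 < 1024 = 32^2.
Iterate m_{i+1} = d_i*a_i - m_i, d_{i+1} = (980 - m_{i+1}^2)/d_i, a_{i+1} = floor((a_0 + m_{i+1})/d_{i+1}):
  m_1 = 1*31 - 0 = 31, d_1 = (980 - 31^2)/1 = 19/1 = 19, a_1 = floor((31 + 31)/19) = 3.
  m_2 = 19*3 - 31 = 26, d_2 = (980 - 26^2)/19 = 304/19 = 16, a_2 = floor((31 + 26)/16) = 3.
  m_3 = 16*3 - 26 = 22, d_3 = (980 - 22^2)/16 = 496/16 = 31, a_3 = floor((31 + 22)/31) = 1.
  m_4 = 31*1 - 22 = 9, d_4 = (980 - 9^2)/31 = 899/31 = 29, a_4 = floor((31 + 9)/29) = 1.
  m_5 = 29*1 - 9 = 20, d_5 = (980 - 20^2)/29 = 580/29 = 20, a_5 = floor((31 + 20)/20) = 2.
  m_6 = 20*2 - 20 = 20, d_6 = (980 - 20^2)/20 = 580/20 = 29, a_6 = floor((31 + 20)/29) = 1.
  m_7 = 29*1 - 20 = 9, d_7 = (980 - 9^2)/29 = 899/29 = 31, a_7 = floor((31 + 9)/31) = 1.
  m_8 = 31*1 - 9 = 22, d_8 = (980 - 22^2)/31 = 496/31 = 16, a_8 = floor((31 + 22)/16) = 3.
  m_9 = 16*3 - 22 = 26, d_9 = (980 - 26^2)/16 = 304/16 = 19, a_9 = floor((31 + 26)/19) = 3.
  m_10 = 19*3 - 26 = 31, d_10 = (980 - 31^2)/19 = 19/19 = 1, a_10 = floor((31 + 31)/1) = 62.
  m_11 = 1*62 - 31 = 31, d_11 = (980 - 31^2)/1 = 19/1 = 19: (m_11, d_11) = (m_1, d_1) = (31, 19), so from here the quotients repeat a_1, ..., a_10; the period length is 10.
So sqrt(980) = [31; (3, 3, 1, 1, 2, 1, 1, 3, 3, 62)] with period length k = 10.
k is even, so the fundamental solution of x^2 - 980y^2 = 1 is (p_{k-1}, q_{k-1}) = (p_9, q_9); compute convergents through index 9.
Convergents (p_i = a_i*p_{i-1} + p_{i-2}, q_i = a_i*q_{i-1} + q_{i-2} with p_{-2}=0, p_{-1}=1, q_{-2}=1, q_{-1}=0):
  i=0: a_0=31, p_0 = 31*1 + 0 = 31, q_0 = 31*0 + 1 = 1.
  i=1: a_1=3, p_1 = 3*31 + 1 = 94, q_1 = 3*1 + 0 = 3.
  i=2: a_2=3, p_2 = 3*94 + 31 = 313, q_2 = 3*3 + 1 = 10.
  i=3: a_3=1, p_3 = 1*313 + 94 = 407, q_3 = 1*10 + 3 = 13.
  i=4: a_4=1, p_4 = 1*407 + 313 = 720, q_4 = 1*13 + 10 = 23.
  i=5: a_5=2, p_5 = 2*720 + 407 = 1847, q_5 = 2*23 + 13 = 59.
  i=6: a_6=1, p_6 = 1*1847 + 720 = 2567, q_6 = 1*59 + 23 = 82.
  i=7: a_7=1, p_7 = 1*2567 + 1847 = 4414, q_7 = 1*82 + 59 = 141.
  i=8: a_8=3, p_8 = 3*4414 + 2567 = 15809, q_8 = 3*141 + 82 = 505.
  i=9: a_9=3, p_9 = 3*15809 + 4414 = 51841, q_9 = 3*505 + 141 = 1656.
Check: 51841^2 - 980*1656^2 = 2687489281 - 2687489280 = 1, so (x, y) = (51841, 1656) solves the equation, and by the theorem it is the least positive solution.

(x, y) = (51841, 1656)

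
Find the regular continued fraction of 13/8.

Run the Euclidean algorithm on 13 and 8; the successive quotients are the partial quotients a_0, a_1, ... (each step inverts the fractional part left over by the previous one):
  13 = 1*8 + 5, so a_0 = 1.
  8 = 1*5 + 3, so a_1 = 1.
  5 = 1*3 + 2, so a_2 = 1.
  3 = 1*2 + 1, so a_3 = 1.
  2 = 2*1 + 0, so a_4 = 2.
The remainder reaches 0 after 5 divisions, so the expansion has 5 partial quotients, read off in order.

[1; 1, 1, 1, 2]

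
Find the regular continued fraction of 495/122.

[4; 17, 2, 3]

Run the Euclidean algorithm on 495 and 122; the successive quotients are the partial quotients a_0, a_1, ... (each step inverts the fractional part left over by the previous one):
  495 = 4*122 + 7, so a_0 = 4.
  122 = 17*7 + 3, so a_1 = 17.
  7 = 2*3 + 1, so a_2 = 2.
  3 = 3*1 + 0, so a_3 = 3.
The remainder reaches 0 after 4 divisions, so the expansion has 4 partial quotients, read off in order.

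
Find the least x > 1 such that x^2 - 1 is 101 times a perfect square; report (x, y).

(x, y) = (201, 20)

First expand sqrt(101) as a continued fraction. With x_i = (sqrt(101) + m_i)/d_i and (m_0, d_0) = (0, 1): a_0 = floor(sqrt(101)) = 10, since 10^2 = 100 <= 101 < 121 = 11^2.
Iterate m_{i+1} = d_i*a_i - m_i, d_{i+1} = (101 - m_{i+1}^2)/d_i, a_{i+1} = floor((a_0 + m_{i+1})/d_{i+1}):
  m_1 = 1*10 - 0 = 10, d_1 = (101 - 10^2)/1 = 1/1 = 1, a_1 = floor((10 + 10)/1) = 20.
  m_2 = 1*20 - 10 = 10, d_2 = (101 - 10^2)/1 = 1/1 = 1: (m_2, d_2) = (m_1, d_1) = (10, 1), so from here the quotient a_1 repeats; the period length is 1.
So sqrt(101) = [10; (20)] with period length k = 1.
k is odd, so (p_{k-1}, q_{k-1}) only solves x^2 - 101y^2 = -1 and the fundamental solution of x^2 - 101y^2 = 1 is (p_{2k-1}, q_{2k-1}) = (p_1, q_1); compute convergents through index 1, running through the period twice.
Convergents (p_i = a_i*p_{i-1} + p_{i-2}, q_i = a_i*q_{i-1} + q_{i-2} with p_{-2}=0, p_{-1}=1, q_{-2}=1, q_{-1}=0):
  i=0: a_0=10, p_0 = 10*1 + 0 = 10, q_0 = 10*0 + 1 = 1.
  i=1: a_1=20, p_1 = 20*10 + 1 = 201, q_1 = 20*1 + 0 = 20.
Indeed p_0^2 - 101*q_0^2 = 100 - 101 = -1, not +1.
Check: 201^2 - 101*20^2 = 40401 - 40400 = 1, so (x, y) = (201, 20) solves the equation, and by the theorem it is the least positive solution.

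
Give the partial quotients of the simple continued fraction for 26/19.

[1; 2, 1, 2, 2]

Run the Euclidean algorithm on 26 and 19; the successive quotients are the partial quotients a_0, a_1, ... (each step inverts the fractional part left over by the previous one):
  26 = 1*19 + 7, so a_0 = 1.
  19 = 2*7 + 5, so a_1 = 2.
  7 = 1*5 + 2, so a_2 = 1.
  5 = 2*2 + 1, so a_3 = 2.
  2 = 2*1 + 0, so a_4 = 2.
The remainder reaches 0 after 5 divisions, so the expansion has 5 partial quotients, read off in order.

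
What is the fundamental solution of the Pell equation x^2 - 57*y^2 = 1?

(x, y) = (151, 20)

First expand sqrt(57) as a continued fraction. With x_i = (sqrt(57) + m_i)/d_i and (m_0, d_0) = (0, 1): a_0 = floor(sqrt(57)) = 7, since 7^2 = 49 <= 57 < 64 = 8^2.
Iterate m_{i+1} = d_i*a_i - m_i, d_{i+1} = (57 - m_{i+1}^2)/d_i, a_{i+1} = floor((a_0 + m_{i+1})/d_{i+1}):
  m_1 = 1*7 - 0 = 7, d_1 = (57 - 7^2)/1 = 8/1 = 8, a_1 = floor((7 + 7)/8) = 1.
  m_2 = 8*1 - 7 = 1, d_2 = (57 - 1^2)/8 = 56/8 = 7, a_2 = floor((7 + 1)/7) = 1.
  m_3 = 7*1 - 1 = 6, d_3 = (57 - 6^2)/7 = 21/7 = 3, a_3 = floor((7 + 6)/3) = 4.
  m_4 = 3*4 - 6 = 6, d_4 = (57 - 6^2)/3 = 21/3 = 7, a_4 = floor((7 + 6)/7) = 1.
  m_5 = 7*1 - 6 = 1, d_5 = (57 - 1^2)/7 = 56/7 = 8, a_5 = floor((7 + 1)/8) = 1.
  m_6 = 8*1 - 1 = 7, d_6 = (57 - 7^2)/8 = 8/8 = 1, a_6 = floor((7 + 7)/1) = 14.
  m_7 = 1*14 - 7 = 7, d_7 = (57 - 7^2)/1 = 8/1 = 8: (m_7, d_7) = (m_1, d_1) = (7, 8), so from here the quotients repeat a_1, ..., a_6; the period length is 6.
So sqrt(57) = [7; (1, 1, 4, 1, 1, 14)] with period length k = 6.
k is even, so the fundamental solution of x^2 - 57y^2 = 1 is (p_{k-1}, q_{k-1}) = (p_5, q_5); compute convergents through index 5.
Convergents (p_i = a_i*p_{i-1} + p_{i-2}, q_i = a_i*q_{i-1} + q_{i-2} with p_{-2}=0, p_{-1}=1, q_{-2}=1, q_{-1}=0):
  i=0: a_0=7, p_0 = 7*1 + 0 = 7, q_0 = 7*0 + 1 = 1.
  i=1: a_1=1, p_1 = 1*7 + 1 = 8, q_1 = 1*1 + 0 = 1.
  i=2: a_2=1, p_2 = 1*8 + 7 = 15, q_2 = 1*1 + 1 = 2.
  i=3: a_3=4, p_3 = 4*15 + 8 = 68, q_3 = 4*2 + 1 = 9.
  i=4: a_4=1, p_4 = 1*68 + 15 = 83, q_4 = 1*9 + 2 = 11.
  i=5: a_5=1, p_5 = 1*83 + 68 = 151, q_5 = 1*11 + 9 = 20.
Check: 151^2 - 57*20^2 = 22801 - 22800 = 1, so (x, y) = (151, 20) solves the equation, and by the theorem it is the least positive solution.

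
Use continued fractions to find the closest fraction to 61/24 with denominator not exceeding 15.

33/13

Expand x = 61/24 as a continued fraction with the Euclidean algorithm:
  61 = 2*24 + 13, so a_0 = 2.
  24 = 1*13 + 11, so a_1 = 1.
  13 = 1*11 + 2, so a_2 = 1.
  11 = 5*2 + 1, so a_3 = 5.
  2 = 2*1 + 0, so a_4 = 2.
so x = [2; 1, 1, 5, 2].
Convergents (p_i = a_i*p_{i-1} + p_{i-2}, q_i = a_i*q_{i-1} + q_{i-2} with p_{-2}=0, p_{-1}=1, q_{-2}=1, q_{-1}=0), until the denominator exceeds 15:
  i=0: a_0=2, p_0 = 2*1 + 0 = 2, q_0 = 2*0 + 1 = 1.
  i=1: a_1=1, p_1 = 1*2 + 1 = 3, q_1 = 1*1 + 0 = 1.
  i=2: a_2=1, p_2 = 1*3 + 2 = 5, q_2 = 1*1 + 1 = 2.
  i=3: a_3=5, p_3 = 5*5 + 3 = 28, q_3 = 5*2 + 1 = 11.
  i=4: a_4=2, p_4 = 2*28 + 5 = 61, q_4 = 2*11 + 2 = 24.
q_4 = 24 > 15, so the last convergent with denominator <= 15 is p_3/q_3 = 28/11.
The closest fraction with denominator <= 15 is either p_3/q_3 or the intermediate fraction (k*p_3 + p_2)/(k*q_3 + q_2) with the largest k >= 1 whose denominator stays <= 15; these approach x as k grows, and every other convergent or intermediate fraction in range is farther away.
Largest k: floor((15 - q_2)/q_3) = floor((15 - 2)/11) = 1.
That gives (1*28 + 5)/(1*11 + 2) = 33/13.
Compare the errors: |x - 28/11| = |61*11 - 28*24|/(24*11) = 1/264, and |x - 33/13| = |61*13 - 33*24|/(24*13) = 1/312.
Cross-multiplying, 1*264 = 264 < 312 = 1*312, so 1/312 is smaller: the intermediate fraction 33/13 is closer to x than 28/11.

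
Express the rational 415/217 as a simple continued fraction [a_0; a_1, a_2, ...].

Run the Euclidean algorithm on 415 and 217; the successive quotients are the partial quotients a_0, a_1, ... (each step inverts the fractional part left over by the previous one):
  415 = 1*217 + 198, so a_0 = 1.
  217 = 1*198 + 19, so a_1 = 1.
  198 = 10*19 + 8, so a_2 = 10.
  19 = 2*8 + 3, so a_3 = 2.
  8 = 2*3 + 2, so a_4 = 2.
  3 = 1*2 + 1, so a_5 = 1.
  2 = 2*1 + 0, so a_6 = 2.
The remainder reaches 0 after 7 divisions, so the expansion has 7 partial quotients, read off in order.

[1; 1, 10, 2, 2, 1, 2]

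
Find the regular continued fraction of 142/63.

Run the Euclidean algorithm on 142 and 63; the successive quotients are the partial quotients a_0, a_1, ... (each step inverts the fractional part left over by the previous one):
  142 = 2*63 + 16, so a_0 = 2.
  63 = 3*16 + 15, so a_1 = 3.
  16 = 1*15 + 1, so a_2 = 1.
  15 = 15*1 + 0, so a_3 = 15.
The remainder reaches 0 after 4 divisions, so the expansion has 4 partial quotients, read off in order.

[2; 3, 1, 15]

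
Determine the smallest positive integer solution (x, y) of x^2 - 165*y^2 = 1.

(x, y) = (1079, 84)

First expand sqrt(165) as a continued fraction. With x_i = (sqrt(165) + m_i)/d_i and (m_0, d_0) = (0, 1): a_0 = floor(sqrt(165)) = 12, since 12^2 = 144 <= 165 < 169 = 13^2.
Iterate m_{i+1} = d_i*a_i - m_i, d_{i+1} = (165 - m_{i+1}^2)/d_i, a_{i+1} = floor((a_0 + m_{i+1})/d_{i+1}):
  m_1 = 1*12 - 0 = 12, d_1 = (165 - 12^2)/1 = 21/1 = 21, a_1 = floor((12 + 12)/21) = 1.
  m_2 = 21*1 - 12 = 9, d_2 = (165 - 9^2)/21 = 84/21 = 4, a_2 = floor((12 + 9)/4) = 5.
  m_3 = 4*5 - 9 = 11, d_3 = (165 - 11^2)/4 = 44/4 = 11, a_3 = floor((12 + 11)/11) = 2.
  m_4 = 11*2 - 11 = 11, d_4 = (165 - 11^2)/11 = 44/11 = 4, a_4 = floor((12 + 11)/4) = 5.
  m_5 = 4*5 - 11 = 9, d_5 = (165 - 9^2)/4 = 84/4 = 21, a_5 = floor((12 + 9)/21) = 1.
  m_6 = 21*1 - 9 = 12, d_6 = (165 - 12^2)/21 = 21/21 = 1, a_6 = floor((12 + 12)/1) = 24.
  m_7 = 1*24 - 12 = 12, d_7 = (165 - 12^2)/1 = 21/1 = 21: (m_7, d_7) = (m_1, d_1) = (12, 21), so from here the quotients repeat a_1, ..., a_6; the period length is 6.
So sqrt(165) = [12; (1, 5, 2, 5, 1, 24)] with period length k = 6.
k is even, so the fundamental solution of x^2 - 165y^2 = 1 is (p_{k-1}, q_{k-1}) = (p_5, q_5); compute convergents through index 5.
Convergents (p_i = a_i*p_{i-1} + p_{i-2}, q_i = a_i*q_{i-1} + q_{i-2} with p_{-2}=0, p_{-1}=1, q_{-2}=1, q_{-1}=0):
  i=0: a_0=12, p_0 = 12*1 + 0 = 12, q_0 = 12*0 + 1 = 1.
  i=1: a_1=1, p_1 = 1*12 + 1 = 13, q_1 = 1*1 + 0 = 1.
  i=2: a_2=5, p_2 = 5*13 + 12 = 77, q_2 = 5*1 + 1 = 6.
  i=3: a_3=2, p_3 = 2*77 + 13 = 167, q_3 = 2*6 + 1 = 13.
  i=4: a_4=5, p_4 = 5*167 + 77 = 912, q_4 = 5*13 + 6 = 71.
  i=5: a_5=1, p_5 = 1*912 + 167 = 1079, q_5 = 1*71 + 13 = 84.
Check: 1079^2 - 165*84^2 = 1164241 - 1164240 = 1, so (x, y) = (1079, 84) solves the equation, and by the theorem it is the least positive solution.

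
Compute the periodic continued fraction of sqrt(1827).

[42; (1, 2, 1, 8, 1, 2, 1, 84)]

Write x_i = (sqrt(1827) + m_i)/d_i with (m_0, d_0) = (0, 1). a_0 = floor(sqrt(1827)) = 42, since 42^2 = 1764 <= 1827 < 1849 = 43^2.
Iterate m_{i+1} = d_i*a_i - m_i, d_{i+1} = (1827 - m_{i+1}^2)/d_i, a_{i+1} = floor((a_0 + m_{i+1})/d_{i+1}):
  m_1 = 1*42 - 0 = 42, d_1 = (1827 - 42^2)/1 = 63/1 = 63, a_1 = floor((42 + 42)/63) = 1.
  m_2 = 63*1 - 42 = 21, d_2 = (1827 - 21^2)/63 = 1386/63 = 22, a_2 = floor((42 + 21)/22) = 2.
  m_3 = 22*2 - 21 = 23, d_3 = (1827 - 23^2)/22 = 1298/22 = 59, a_3 = floor((42 + 23)/59) = 1.
  m_4 = 59*1 - 23 = 36, d_4 = (1827 - 36^2)/59 = 531/59 = 9, a_4 = floor((42 + 36)/9) = 8.
  m_5 = 9*8 - 36 = 36, d_5 = (1827 - 36^2)/9 = 531/9 = 59, a_5 = floor((42 + 36)/59) = 1.
  m_6 = 59*1 - 36 = 23, d_6 = (1827 - 23^2)/59 = 1298/59 = 22, a_6 = floor((42 + 23)/22) = 2.
  m_7 = 22*2 - 23 = 21, d_7 = (1827 - 21^2)/22 = 1386/22 = 63, a_7 = floor((42 + 21)/63) = 1.
  m_8 = 63*1 - 21 = 42, d_8 = (1827 - 42^2)/63 = 63/63 = 1, a_8 = floor((42 + 42)/1) = 84.
  m_9 = 1*84 - 42 = 42, d_9 = (1827 - 42^2)/1 = 63/1 = 63: (m_9, d_9) = (m_1, d_1) = (42, 63), so from here the quotients repeat a_1, ..., a_8; the period length is 8.
Hence the expansion of sqrt(1827) is a_0 = 42 followed by the repeating block 1, 2, 1, 8, 1, 2, 1, 84 (period 8).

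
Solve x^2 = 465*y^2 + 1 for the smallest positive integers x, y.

(x, y) = (15871, 736)

First expand sqrt(465) as a continued fraction. With x_i = (sqrt(465) + m_i)/d_i and (m_0, d_0) = (0, 1): a_0 = floor(sqrt(465)) = 21, since 21^2 = 441 <= 465 < 484 = 22^2.
Iterate m_{i+1} = d_i*a_i - m_i, d_{i+1} = (465 - m_{i+1}^2)/d_i, a_{i+1} = floor((a_0 + m_{i+1})/d_{i+1}):
  m_1 = 1*21 - 0 = 21, d_1 = (465 - 21^2)/1 = 24/1 = 24, a_1 = floor((21 + 21)/24) = 1.
  m_2 = 24*1 - 21 = 3, d_2 = (465 - 3^2)/24 = 456/24 = 19, a_2 = floor((21 + 3)/19) = 1.
  m_3 = 19*1 - 3 = 16, d_3 = (465 - 16^2)/19 = 209/19 = 11, a_3 = floor((21 + 16)/11) = 3.
  m_4 = 11*3 - 16 = 17, d_4 = (465 - 17^2)/11 = 176/11 = 16, a_4 = floor((21 + 17)/16) = 2.
  m_5 = 16*2 - 17 = 15, d_5 = (465 - 15^2)/16 = 240/16 = 15, a_5 = floor((21 + 15)/15) = 2.
  m_6 = 15*2 - 15 = 15, d_6 = (465 - 15^2)/15 = 240/15 = 16, a_6 = floor((21 + 15)/16) = 2.
  m_7 = 16*2 - 15 = 17, d_7 = (465 - 17^2)/16 = 176/16 = 11, a_7 = floor((21 + 17)/11) = 3.
  m_8 = 11*3 - 17 = 16, d_8 = (465 - 16^2)/11 = 209/11 = 19, a_8 = floor((21 + 16)/19) = 1.
  m_9 = 19*1 - 16 = 3, d_9 = (465 - 3^2)/19 = 456/19 = 24, a_9 = floor((21 + 3)/24) = 1.
  m_10 = 24*1 - 3 = 21, d_10 = (465 - 21^2)/24 = 24/24 = 1, a_10 = floor((21 + 21)/1) = 42.
  m_11 = 1*42 - 21 = 21, d_11 = (465 - 21^2)/1 = 24/1 = 24: (m_11, d_11) = (m_1, d_1) = (21, 24), so from here the quotients repeat a_1, ..., a_10; the period length is 10.
So sqrt(465) = [21; (1, 1, 3, 2, 2, 2, 3, 1, 1, 42)] with period length k = 10.
k is even, so the fundamental solution of x^2 - 465y^2 = 1 is (p_{k-1}, q_{k-1}) = (p_9, q_9); compute convergents through index 9.
Convergents (p_i = a_i*p_{i-1} + p_{i-2}, q_i = a_i*q_{i-1} + q_{i-2} with p_{-2}=0, p_{-1}=1, q_{-2}=1, q_{-1}=0):
  i=0: a_0=21, p_0 = 21*1 + 0 = 21, q_0 = 21*0 + 1 = 1.
  i=1: a_1=1, p_1 = 1*21 + 1 = 22, q_1 = 1*1 + 0 = 1.
  i=2: a_2=1, p_2 = 1*22 + 21 = 43, q_2 = 1*1 + 1 = 2.
  i=3: a_3=3, p_3 = 3*43 + 22 = 151, q_3 = 3*2 + 1 = 7.
  i=4: a_4=2, p_4 = 2*151 + 43 = 345, q_4 = 2*7 + 2 = 16.
  i=5: a_5=2, p_5 = 2*345 + 151 = 841, q_5 = 2*16 + 7 = 39.
  i=6: a_6=2, p_6 = 2*841 + 345 = 2027, q_6 = 2*39 + 16 = 94.
  i=7: a_7=3, p_7 = 3*2027 + 841 = 6922, q_7 = 3*94 + 39 = 321.
  i=8: a_8=1, p_8 = 1*6922 + 2027 = 8949, q_8 = 1*321 + 94 = 415.
  i=9: a_9=1, p_9 = 1*8949 + 6922 = 15871, q_9 = 1*415 + 321 = 736.
Check: 15871^2 - 465*736^2 = 251888641 - 251888640 = 1, so (x, y) = (15871, 736) solves the equation, and by the theorem it is the least positive solution.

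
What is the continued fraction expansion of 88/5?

[17; 1, 1, 2]

Run the Euclidean algorithm on 88 and 5; the successive quotients are the partial quotients a_0, a_1, ... (each step inverts the fractional part left over by the previous one):
  88 = 17*5 + 3, so a_0 = 17.
  5 = 1*3 + 2, so a_1 = 1.
  3 = 1*2 + 1, so a_2 = 1.
  2 = 2*1 + 0, so a_3 = 2.
The remainder reaches 0 after 4 divisions, so the expansion has 4 partial quotients, read off in order.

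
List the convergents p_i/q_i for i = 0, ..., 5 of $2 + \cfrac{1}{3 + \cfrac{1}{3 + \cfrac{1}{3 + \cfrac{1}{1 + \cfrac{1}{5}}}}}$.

2/1, 7/3, 23/10, 76/33, 99/43, 571/248

Using the convergent recurrence p_i = a_i*p_{i-1} + p_{i-2}, q_i = a_i*q_{i-1} + q_{i-2} with p_{-2}=0, p_{-1}=1, q_{-2}=1, q_{-1}=0:
  i=0: a_0=2, p_0 = 2*1 + 0 = 2, q_0 = 2*0 + 1 = 1.
  i=1: a_1=3, p_1 = 3*2 + 1 = 7, q_1 = 3*1 + 0 = 3.
  i=2: a_2=3, p_2 = 3*7 + 2 = 23, q_2 = 3*3 + 1 = 10.
  i=3: a_3=3, p_3 = 3*23 + 7 = 76, q_3 = 3*10 + 3 = 33.
  i=4: a_4=1, p_4 = 1*76 + 23 = 99, q_4 = 1*33 + 10 = 43.
  i=5: a_5=5, p_5 = 5*99 + 76 = 571, q_5 = 5*43 + 33 = 248.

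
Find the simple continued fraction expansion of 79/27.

[2; 1, 12, 2]

Run the Euclidean algorithm on 79 and 27; the successive quotients are the partial quotients a_0, a_1, ... (each step inverts the fractional part left over by the previous one):
  79 = 2*27 + 25, so a_0 = 2.
  27 = 1*25 + 2, so a_1 = 1.
  25 = 12*2 + 1, so a_2 = 12.
  2 = 2*1 + 0, so a_3 = 2.
The remainder reaches 0 after 4 divisions, so the expansion has 4 partial quotients, read off in order.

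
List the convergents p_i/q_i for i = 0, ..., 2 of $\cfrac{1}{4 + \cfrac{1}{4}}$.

0/1, 1/4, 4/17

Using the convergent recurrence p_i = a_i*p_{i-1} + p_{i-2}, q_i = a_i*q_{i-1} + q_{i-2} with p_{-2}=0, p_{-1}=1, q_{-2}=1, q_{-1}=0:
  i=0: a_0=0, p_0 = 0*1 + 0 = 0, q_0 = 0*0 + 1 = 1.
  i=1: a_1=4, p_1 = 4*0 + 1 = 1, q_1 = 4*1 + 0 = 4.
  i=2: a_2=4, p_2 = 4*1 + 0 = 4, q_2 = 4*4 + 1 = 17.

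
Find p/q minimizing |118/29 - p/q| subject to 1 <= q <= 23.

61/15

Expand x = 118/29 as a continued fraction with the Euclidean algorithm:
  118 = 4*29 + 2, so a_0 = 4.
  29 = 14*2 + 1, so a_1 = 14.
  2 = 2*1 + 0, so a_2 = 2.
so x = [4; 14, 2].
Convergents (p_i = a_i*p_{i-1} + p_{i-2}, q_i = a_i*q_{i-1} + q_{i-2} with p_{-2}=0, p_{-1}=1, q_{-2}=1, q_{-1}=0), until the denominator exceeds 23:
  i=0: a_0=4, p_0 = 4*1 + 0 = 4, q_0 = 4*0 + 1 = 1.
  i=1: a_1=14, p_1 = 14*4 + 1 = 57, q_1 = 14*1 + 0 = 14.
  i=2: a_2=2, p_2 = 2*57 + 4 = 118, q_2 = 2*14 + 1 = 29.
q_2 = 29 > 23, so the last convergent with denominator <= 23 is p_1/q_1 = 57/14.
The closest fraction with denominator <= 23 is either p_1/q_1 or the intermediate fraction (k*p_1 + p_0)/(k*q_1 + q_0) with the largest k >= 1 whose denominator stays <= 23; these approach x as k grows, and every other convergent or intermediate fraction in range is farther away.
Largest k: floor((23 - q_0)/q_1) = floor((23 - 1)/14) = 1.
That gives (1*57 + 4)/(1*14 + 1) = 61/15.
Compare the errors: |x - 57/14| = |118*14 - 57*29|/(29*14) = 1/406, and |x - 61/15| = |118*15 - 61*29|/(29*15) = 1/435.
Cross-multiplying, 1*406 = 406 < 435 = 1*435, so 1/435 is smaller: the intermediate fraction 61/15 is closer to x than 57/14.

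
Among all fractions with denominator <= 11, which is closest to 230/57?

Expand x = 230/57 as a continued fraction with the Euclidean algorithm:
  230 = 4*57 + 2, so a_0 = 4.
  57 = 28*2 + 1, so a_1 = 28.
  2 = 2*1 + 0, so a_2 = 2.
so x = [4; 28, 2].
Convergents (p_i = a_i*p_{i-1} + p_{i-2}, q_i = a_i*q_{i-1} + q_{i-2} with p_{-2}=0, p_{-1}=1, q_{-2}=1, q_{-1}=0), until the denominator exceeds 11:
  i=0: a_0=4, p_0 = 4*1 + 0 = 4, q_0 = 4*0 + 1 = 1.
  i=1: a_1=28, p_1 = 28*4 + 1 = 113, q_1 = 28*1 + 0 = 28.
q_1 = 28 > 11, so the last convergent with denominator <= 11 is p_0/q_0 = 4/1.
The closest fraction with denominator <= 11 is either p_0/q_0 or the intermediate fraction (k*p_0 + p_{-1})/(k*q_0 + q_{-1}) with the largest k >= 1 whose denominator stays <= 11; these approach x as k grows, and every other convergent or intermediate fraction in range is farther away.
Largest k: floor((11 - q_{-1})/q_0) = floor((11 - 0)/1) = 11 (using the seeds p_{-1} = 1, q_{-1} = 0).
That gives (11*4 + 1)/(11*1 + 0) = 45/11.
Compare the errors: |x - 4/1| = |230*1 - 4*57|/(57*1) = 2/57, and |x - 45/11| = |230*11 - 45*57|/(57*11) = 35/627.
Cross-multiplying, 2*627 = 1254 < 1995 = 35*57, so 2/57 is smaller: the convergent 4/1 is closer to x than 45/11.

4/1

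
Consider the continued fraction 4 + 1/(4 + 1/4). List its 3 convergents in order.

4/1, 17/4, 72/17

Using the convergent recurrence p_i = a_i*p_{i-1} + p_{i-2}, q_i = a_i*q_{i-1} + q_{i-2} with p_{-2}=0, p_{-1}=1, q_{-2}=1, q_{-1}=0:
  i=0: a_0=4, p_0 = 4*1 + 0 = 4, q_0 = 4*0 + 1 = 1.
  i=1: a_1=4, p_1 = 4*4 + 1 = 17, q_1 = 4*1 + 0 = 4.
  i=2: a_2=4, p_2 = 4*17 + 4 = 72, q_2 = 4*4 + 1 = 17.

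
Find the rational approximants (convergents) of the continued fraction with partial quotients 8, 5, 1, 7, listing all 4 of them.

Using the convergent recurrence p_i = a_i*p_{i-1} + p_{i-2}, q_i = a_i*q_{i-1} + q_{i-2} with p_{-2}=0, p_{-1}=1, q_{-2}=1, q_{-1}=0:
  i=0: a_0=8, p_0 = 8*1 + 0 = 8, q_0 = 8*0 + 1 = 1.
  i=1: a_1=5, p_1 = 5*8 + 1 = 41, q_1 = 5*1 + 0 = 5.
  i=2: a_2=1, p_2 = 1*41 + 8 = 49, q_2 = 1*5 + 1 = 6.
  i=3: a_3=7, p_3 = 7*49 + 41 = 384, q_3 = 7*6 + 5 = 47.

8/1, 41/5, 49/6, 384/47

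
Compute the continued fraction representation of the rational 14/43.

Run the Euclidean algorithm on 14 and 43; the successive quotients are the partial quotients a_0, a_1, ... (each step inverts the fractional part left over by the previous one):
  14 = 0*43 + 14, so a_0 = 0.
  43 = 3*14 + 1, so a_1 = 3.
  14 = 14*1 + 0, so a_2 = 14.
The remainder reaches 0 after 3 divisions, so the expansion has 3 partial quotients, read off in order.

[0; 3, 14]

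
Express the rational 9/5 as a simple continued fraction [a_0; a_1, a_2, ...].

Run the Euclidean algorithm on 9 and 5; the successive quotients are the partial quotients a_0, a_1, ... (each step inverts the fractional part left over by the previous one):
  9 = 1*5 + 4, so a_0 = 1.
  5 = 1*4 + 1, so a_1 = 1.
  4 = 4*1 + 0, so a_2 = 4.
The remainder reaches 0 after 3 divisions, so the expansion has 3 partial quotients, read off in order.

[1; 1, 4]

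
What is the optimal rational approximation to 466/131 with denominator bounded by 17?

Expand x = 466/131 as a continued fraction with the Euclidean algorithm:
  466 = 3*131 + 73, so a_0 = 3.
  131 = 1*73 + 58, so a_1 = 1.
  73 = 1*58 + 15, so a_2 = 1.
  58 = 3*15 + 13, so a_3 = 3.
  15 = 1*13 + 2, so a_4 = 1.
  13 = 6*2 + 1, so a_5 = 6.
  2 = 2*1 + 0, so a_6 = 2.
so x = [3; 1, 1, 3, 1, 6, 2].
Convergents (p_i = a_i*p_{i-1} + p_{i-2}, q_i = a_i*q_{i-1} + q_{i-2} with p_{-2}=0, p_{-1}=1, q_{-2}=1, q_{-1}=0), until the denominator exceeds 17:
  i=0: a_0=3, p_0 = 3*1 + 0 = 3, q_0 = 3*0 + 1 = 1.
  i=1: a_1=1, p_1 = 1*3 + 1 = 4, q_1 = 1*1 + 0 = 1.
  i=2: a_2=1, p_2 = 1*4 + 3 = 7, q_2 = 1*1 + 1 = 2.
  i=3: a_3=3, p_3 = 3*7 + 4 = 25, q_3 = 3*2 + 1 = 7.
  i=4: a_4=1, p_4 = 1*25 + 7 = 32, q_4 = 1*7 + 2 = 9.
  i=5: a_5=6, p_5 = 6*32 + 25 = 217, q_5 = 6*9 + 7 = 61.
q_5 = 61 > 17, so the last convergent with denominator <= 17 is p_4/q_4 = 32/9.
The closest fraction with denominator <= 17 is either p_4/q_4 or the intermediate fraction (k*p_4 + p_3)/(k*q_4 + q_3) with the largest k >= 1 whose denominator stays <= 17; these approach x as k grows, and every other convergent or intermediate fraction in range is farther away.
Largest k: floor((17 - q_3)/q_4) = floor((17 - 7)/9) = 1.
That gives (1*32 + 25)/(1*9 + 7) = 57/16.
Compare the errors: |x - 32/9| = |466*9 - 32*131|/(131*9) = 2/1179, and |x - 57/16| = |466*16 - 57*131|/(131*16) = 11/2096.
Cross-multiplying, 2*2096 = 4192 < 12969 = 11*1179, so 2/1179 is smaller: the convergent 32/9 is closer to x than 57/16.

32/9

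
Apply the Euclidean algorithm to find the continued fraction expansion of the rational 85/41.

Run the Euclidean algorithm on 85 and 41; the successive quotients are the partial quotients a_0, a_1, ... (each step inverts the fractional part left over by the previous one):
  85 = 2*41 + 3, so a_0 = 2.
  41 = 13*3 + 2, so a_1 = 13.
  3 = 1*2 + 1, so a_2 = 1.
  2 = 2*1 + 0, so a_3 = 2.
The remainder reaches 0 after 4 divisions, so the expansion has 4 partial quotients, read off in order.

[2; 13, 1, 2]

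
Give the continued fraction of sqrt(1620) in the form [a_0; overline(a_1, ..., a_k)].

Write x_i = (sqrt(1620) + m_i)/d_i with (m_0, d_0) = (0, 1). a_0 = floor(sqrt(1620)) = 40, since 40^2 = 1600 <= 1620 < 1681 = 41^2.
Iterate m_{i+1} = d_i*a_i - m_i, d_{i+1} = (1620 - m_{i+1}^2)/d_i, a_{i+1} = floor((a_0 + m_{i+1})/d_{i+1}):
  m_1 = 1*40 - 0 = 40, d_1 = (1620 - 40^2)/1 = 20/1 = 20, a_1 = floor((40 + 40)/20) = 4.
  m_2 = 20*4 - 40 = 40, d_2 = (1620 - 40^2)/20 = 20/20 = 1, a_2 = floor((40 + 40)/1) = 80.
  m_3 = 1*80 - 40 = 40, d_3 = (1620 - 40^2)/1 = 20/1 = 20: (m_3, d_3) = (m_1, d_1) = (40, 20), so from here the quotients repeat a_1, a_2; the period length is 2.
Hence the expansion of sqrt(1620) is a_0 = 40 followed by the repeating block 4, 80 (period 2).

[40; overline(4, 80)]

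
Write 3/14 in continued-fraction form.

Run the Euclidean algorithm on 3 and 14; the successive quotients are the partial quotients a_0, a_1, ... (each step inverts the fractional part left over by the previous one):
  3 = 0*14 + 3, so a_0 = 0.
  14 = 4*3 + 2, so a_1 = 4.
  3 = 1*2 + 1, so a_2 = 1.
  2 = 2*1 + 0, so a_3 = 2.
The remainder reaches 0 after 4 divisions, so the expansion has 4 partial quotients, read off in order.

[0; 4, 1, 2]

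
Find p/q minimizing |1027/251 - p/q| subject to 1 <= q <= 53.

45/11

Expand x = 1027/251 as a continued fraction with the Euclidean algorithm:
  1027 = 4*251 + 23, so a_0 = 4.
  251 = 10*23 + 21, so a_1 = 10.
  23 = 1*21 + 2, so a_2 = 1.
  21 = 10*2 + 1, so a_3 = 10.
  2 = 2*1 + 0, so a_4 = 2.
so x = [4; 10, 1, 10, 2].
Convergents (p_i = a_i*p_{i-1} + p_{i-2}, q_i = a_i*q_{i-1} + q_{i-2} with p_{-2}=0, p_{-1}=1, q_{-2}=1, q_{-1}=0), until the denominator exceeds 53:
  i=0: a_0=4, p_0 = 4*1 + 0 = 4, q_0 = 4*0 + 1 = 1.
  i=1: a_1=10, p_1 = 10*4 + 1 = 41, q_1 = 10*1 + 0 = 10.
  i=2: a_2=1, p_2 = 1*41 + 4 = 45, q_2 = 1*10 + 1 = 11.
  i=3: a_3=10, p_3 = 10*45 + 41 = 491, q_3 = 10*11 + 10 = 120.
q_3 = 120 > 53, so the last convergent with denominator <= 53 is p_2/q_2 = 45/11.
The closest fraction with denominator <= 53 is either p_2/q_2 or the intermediate fraction (k*p_2 + p_1)/(k*q_2 + q_1) with the largest k >= 1 whose denominator stays <= 53; these approach x as k grows, and every other convergent or intermediate fraction in range is farther away.
Largest k: floor((53 - q_1)/q_2) = floor((53 - 10)/11) = 3.
That gives (3*45 + 41)/(3*11 + 10) = 176/43.
Compare the errors: |x - 45/11| = |1027*11 - 45*251|/(251*11) = 2/2761, and |x - 176/43| = |1027*43 - 176*251|/(251*43) = 15/10793.
Cross-multiplying, 2*10793 = 21586 < 41415 = 15*2761, so 2/2761 is smaller: the convergent 45/11 is closer to x than 176/43.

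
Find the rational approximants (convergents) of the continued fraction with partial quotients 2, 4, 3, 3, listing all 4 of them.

Using the convergent recurrence p_i = a_i*p_{i-1} + p_{i-2}, q_i = a_i*q_{i-1} + q_{i-2} with p_{-2}=0, p_{-1}=1, q_{-2}=1, q_{-1}=0:
  i=0: a_0=2, p_0 = 2*1 + 0 = 2, q_0 = 2*0 + 1 = 1.
  i=1: a_1=4, p_1 = 4*2 + 1 = 9, q_1 = 4*1 + 0 = 4.
  i=2: a_2=3, p_2 = 3*9 + 2 = 29, q_2 = 3*4 + 1 = 13.
  i=3: a_3=3, p_3 = 3*29 + 9 = 96, q_3 = 3*13 + 4 = 43.

2/1, 9/4, 29/13, 96/43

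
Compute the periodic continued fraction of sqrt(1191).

[34; (1, 1, 22, 1, 1, 68)]

Write x_i = (sqrt(1191) + m_i)/d_i with (m_0, d_0) = (0, 1). a_0 = floor(sqrt(1191)) = 34, since 34^2 = 1156 <= 1191 < 1225 = 35^2.
Iterate m_{i+1} = d_i*a_i - m_i, d_{i+1} = (1191 - m_{i+1}^2)/d_i, a_{i+1} = floor((a_0 + m_{i+1})/d_{i+1}):
  m_1 = 1*34 - 0 = 34, d_1 = (1191 - 34^2)/1 = 35/1 = 35, a_1 = floor((34 + 34)/35) = 1.
  m_2 = 35*1 - 34 = 1, d_2 = (1191 - 1^2)/35 = 1190/35 = 34, a_2 = floor((34 + 1)/34) = 1.
  m_3 = 34*1 - 1 = 33, d_3 = (1191 - 33^2)/34 = 102/34 = 3, a_3 = floor((34 + 33)/3) = 22.
  m_4 = 3*22 - 33 = 33, d_4 = (1191 - 33^2)/3 = 102/3 = 34, a_4 = floor((34 + 33)/34) = 1.
  m_5 = 34*1 - 33 = 1, d_5 = (1191 - 1^2)/34 = 1190/34 = 35, a_5 = floor((34 + 1)/35) = 1.
  m_6 = 35*1 - 1 = 34, d_6 = (1191 - 34^2)/35 = 35/35 = 1, a_6 = floor((34 + 34)/1) = 68.
  m_7 = 1*68 - 34 = 34, d_7 = (1191 - 34^2)/1 = 35/1 = 35: (m_7, d_7) = (m_1, d_1) = (34, 35), so from here the quotients repeat a_1, ..., a_6; the period length is 6.
Hence the expansion of sqrt(1191) is a_0 = 34 followed by the repeating block 1, 1, 22, 1, 1, 68 (period 6).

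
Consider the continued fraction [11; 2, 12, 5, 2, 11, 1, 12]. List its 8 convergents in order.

11/1, 23/2, 287/25, 1458/127, 3203/279, 36691/3196, 39894/3475, 515419/44896

Using the convergent recurrence p_i = a_i*p_{i-1} + p_{i-2}, q_i = a_i*q_{i-1} + q_{i-2} with p_{-2}=0, p_{-1}=1, q_{-2}=1, q_{-1}=0:
  i=0: a_0=11, p_0 = 11*1 + 0 = 11, q_0 = 11*0 + 1 = 1.
  i=1: a_1=2, p_1 = 2*11 + 1 = 23, q_1 = 2*1 + 0 = 2.
  i=2: a_2=12, p_2 = 12*23 + 11 = 287, q_2 = 12*2 + 1 = 25.
  i=3: a_3=5, p_3 = 5*287 + 23 = 1458, q_3 = 5*25 + 2 = 127.
  i=4: a_4=2, p_4 = 2*1458 + 287 = 3203, q_4 = 2*127 + 25 = 279.
  i=5: a_5=11, p_5 = 11*3203 + 1458 = 36691, q_5 = 11*279 + 127 = 3196.
  i=6: a_6=1, p_6 = 1*36691 + 3203 = 39894, q_6 = 1*3196 + 279 = 3475.
  i=7: a_7=12, p_7 = 12*39894 + 36691 = 515419, q_7 = 12*3475 + 3196 = 44896.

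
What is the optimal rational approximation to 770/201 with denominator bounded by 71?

Expand x = 770/201 as a continued fraction with the Euclidean algorithm:
  770 = 3*201 + 167, so a_0 = 3.
  201 = 1*167 + 34, so a_1 = 1.
  167 = 4*34 + 31, so a_2 = 4.
  34 = 1*31 + 3, so a_3 = 1.
  31 = 10*3 + 1, so a_4 = 10.
  3 = 3*1 + 0, so a_5 = 3.
so x = [3; 1, 4, 1, 10, 3].
Convergents (p_i = a_i*p_{i-1} + p_{i-2}, q_i = a_i*q_{i-1} + q_{i-2} with p_{-2}=0, p_{-1}=1, q_{-2}=1, q_{-1}=0), until the denominator exceeds 71:
  i=0: a_0=3, p_0 = 3*1 + 0 = 3, q_0 = 3*0 + 1 = 1.
  i=1: a_1=1, p_1 = 1*3 + 1 = 4, q_1 = 1*1 + 0 = 1.
  i=2: a_2=4, p_2 = 4*4 + 3 = 19, q_2 = 4*1 + 1 = 5.
  i=3: a_3=1, p_3 = 1*19 + 4 = 23, q_3 = 1*5 + 1 = 6.
  i=4: a_4=10, p_4 = 10*23 + 19 = 249, q_4 = 10*6 + 5 = 65.
  i=5: a_5=3, p_5 = 3*249 + 23 = 770, q_5 = 3*65 + 6 = 201.
q_5 = 201 > 71, so the last convergent with denominator <= 71 is p_4/q_4 = 249/65.
The closest fraction with denominator <= 71 is either p_4/q_4 or the intermediate fraction (k*p_4 + p_3)/(k*q_4 + q_3) with the largest k >= 1 whose denominator stays <= 71; these approach x as k grows, and every other convergent or intermediate fraction in range is farther away.
Largest k: floor((71 - q_3)/q_4) = floor((71 - 6)/65) = 1.
That gives (1*249 + 23)/(1*65 + 6) = 272/71.
Compare the errors: |x - 249/65| = |770*65 - 249*201|/(201*65) = 1/13065, and |x - 272/71| = |770*71 - 272*201|/(201*71) = 2/14271.
Cross-multiplying, 1*14271 = 14271 < 26130 = 2*13065, so 1/13065 is smaller: the convergent 249/65 is closer to x than 272/71.

249/65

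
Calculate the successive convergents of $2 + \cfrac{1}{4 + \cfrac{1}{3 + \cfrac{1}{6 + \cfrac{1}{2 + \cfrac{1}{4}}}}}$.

2/1, 9/4, 29/13, 183/82, 395/177, 1763/790

Using the convergent recurrence p_i = a_i*p_{i-1} + p_{i-2}, q_i = a_i*q_{i-1} + q_{i-2} with p_{-2}=0, p_{-1}=1, q_{-2}=1, q_{-1}=0:
  i=0: a_0=2, p_0 = 2*1 + 0 = 2, q_0 = 2*0 + 1 = 1.
  i=1: a_1=4, p_1 = 4*2 + 1 = 9, q_1 = 4*1 + 0 = 4.
  i=2: a_2=3, p_2 = 3*9 + 2 = 29, q_2 = 3*4 + 1 = 13.
  i=3: a_3=6, p_3 = 6*29 + 9 = 183, q_3 = 6*13 + 4 = 82.
  i=4: a_4=2, p_4 = 2*183 + 29 = 395, q_4 = 2*82 + 13 = 177.
  i=5: a_5=4, p_5 = 4*395 + 183 = 1763, q_5 = 4*177 + 82 = 790.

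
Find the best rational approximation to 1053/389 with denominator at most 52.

111/41

Expand x = 1053/389 as a continued fraction with the Euclidean algorithm:
  1053 = 2*389 + 275, so a_0 = 2.
  389 = 1*275 + 114, so a_1 = 1.
  275 = 2*114 + 47, so a_2 = 2.
  114 = 2*47 + 20, so a_3 = 2.
  47 = 2*20 + 7, so a_4 = 2.
  20 = 2*7 + 6, so a_5 = 2.
  7 = 1*6 + 1, so a_6 = 1.
  6 = 6*1 + 0, so a_7 = 6.
so x = [2; 1, 2, 2, 2, 2, 1, 6].
Convergents (p_i = a_i*p_{i-1} + p_{i-2}, q_i = a_i*q_{i-1} + q_{i-2} with p_{-2}=0, p_{-1}=1, q_{-2}=1, q_{-1}=0), until the denominator exceeds 52:
  i=0: a_0=2, p_0 = 2*1 + 0 = 2, q_0 = 2*0 + 1 = 1.
  i=1: a_1=1, p_1 = 1*2 + 1 = 3, q_1 = 1*1 + 0 = 1.
  i=2: a_2=2, p_2 = 2*3 + 2 = 8, q_2 = 2*1 + 1 = 3.
  i=3: a_3=2, p_3 = 2*8 + 3 = 19, q_3 = 2*3 + 1 = 7.
  i=4: a_4=2, p_4 = 2*19 + 8 = 46, q_4 = 2*7 + 3 = 17.
  i=5: a_5=2, p_5 = 2*46 + 19 = 111, q_5 = 2*17 + 7 = 41.
  i=6: a_6=1, p_6 = 1*111 + 46 = 157, q_6 = 1*41 + 17 = 58.
q_6 = 58 > 52, so the last convergent with denominator <= 52 is p_5/q_5 = 111/41.
The closest fraction with denominator <= 52 is either p_5/q_5 or the intermediate fraction (k*p_5 + p_4)/(k*q_5 + q_4) with the largest k >= 1 whose denominator stays <= 52; these approach x as k grows, and every other convergent or intermediate fraction in range is farther away.
Largest k: floor((52 - q_4)/q_5) = floor((52 - 17)/41) = 0.
Since k = 0, no intermediate fraction beyond p_5/q_5 has denominator <= 52, so the convergent 111/41 is the closest (its error is |1053*41 - 111*389|/(389*41) = 6/15949).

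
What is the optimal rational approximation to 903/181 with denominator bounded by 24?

5/1

Expand x = 903/181 as a continued fraction with the Euclidean algorithm:
  903 = 4*181 + 179, so a_0 = 4.
  181 = 1*179 + 2, so a_1 = 1.
  179 = 89*2 + 1, so a_2 = 89.
  2 = 2*1 + 0, so a_3 = 2.
so x = [4; 1, 89, 2].
Convergents (p_i = a_i*p_{i-1} + p_{i-2}, q_i = a_i*q_{i-1} + q_{i-2} with p_{-2}=0, p_{-1}=1, q_{-2}=1, q_{-1}=0), until the denominator exceeds 24:
  i=0: a_0=4, p_0 = 4*1 + 0 = 4, q_0 = 4*0 + 1 = 1.
  i=1: a_1=1, p_1 = 1*4 + 1 = 5, q_1 = 1*1 + 0 = 1.
  i=2: a_2=89, p_2 = 89*5 + 4 = 449, q_2 = 89*1 + 1 = 90.
q_2 = 90 > 24, so the last convergent with denominator <= 24 is p_1/q_1 = 5/1.
The closest fraction with denominator <= 24 is either p_1/q_1 or the intermediate fraction (k*p_1 + p_0)/(k*q_1 + q_0) with the largest k >= 1 whose denominator stays <= 24; these approach x as k grows, and every other convergent or intermediate fraction in range is farther away.
Largest k: floor((24 - q_0)/q_1) = floor((24 - 1)/1) = 23.
That gives (23*5 + 4)/(23*1 + 1) = 119/24.
Compare the errors: |x - 5/1| = |903*1 - 5*181|/(181*1) = 2/181, and |x - 119/24| = |903*24 - 119*181|/(181*24) = 133/4344.
Cross-multiplying, 2*4344 = 8688 < 24073 = 133*181, so 2/181 is smaller: the convergent 5/1 is closer to x than 119/24.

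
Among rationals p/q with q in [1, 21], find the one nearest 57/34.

Expand x = 57/34 as a continued fraction with the Euclidean algorithm:
  57 = 1*34 + 23, so a_0 = 1.
  34 = 1*23 + 11, so a_1 = 1.
  23 = 2*11 + 1, so a_2 = 2.
  11 = 11*1 + 0, so a_3 = 11.
so x = [1; 1, 2, 11].
Convergents (p_i = a_i*p_{i-1} + p_{i-2}, q_i = a_i*q_{i-1} + q_{i-2} with p_{-2}=0, p_{-1}=1, q_{-2}=1, q_{-1}=0), until the denominator exceeds 21:
  i=0: a_0=1, p_0 = 1*1 + 0 = 1, q_0 = 1*0 + 1 = 1.
  i=1: a_1=1, p_1 = 1*1 + 1 = 2, q_1 = 1*1 + 0 = 1.
  i=2: a_2=2, p_2 = 2*2 + 1 = 5, q_2 = 2*1 + 1 = 3.
  i=3: a_3=11, p_3 = 11*5 + 2 = 57, q_3 = 11*3 + 1 = 34.
q_3 = 34 > 21, so the last convergent with denominator <= 21 is p_2/q_2 = 5/3.
The closest fraction with denominator <= 21 is either p_2/q_2 or the intermediate fraction (k*p_2 + p_1)/(k*q_2 + q_1) with the largest k >= 1 whose denominator stays <= 21; these approach x as k grows, and every other convergent or intermediate fraction in range is farther away.
Largest k: floor((21 - q_1)/q_2) = floor((21 - 1)/3) = 6.
That gives (6*5 + 2)/(6*3 + 1) = 32/19.
Compare the errors: |x - 5/3| = |57*3 - 5*34|/(34*3) = 1/102, and |x - 32/19| = |57*19 - 32*34|/(34*19) = 5/646.
Cross-multiplying, 5*102 = 510 < 646 = 1*646, so 5/646 is smaller: the intermediate fraction 32/19 is closer to x than 5/3.

32/19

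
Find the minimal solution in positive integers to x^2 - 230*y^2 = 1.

(x, y) = (91, 6)

First expand sqrt(230) as a continued fraction. With x_i = (sqrt(230) + m_i)/d_i and (m_0, d_0) = (0, 1): a_0 = floor(sqrt(230)) = 15, since 15^2 = 225 <= 230 < 256 = 16^2.
Iterate m_{i+1} = d_i*a_i - m_i, d_{i+1} = (230 - m_{i+1}^2)/d_i, a_{i+1} = floor((a_0 + m_{i+1})/d_{i+1}):
  m_1 = 1*15 - 0 = 15, d_1 = (230 - 15^2)/1 = 5/1 = 5, a_1 = floor((15 + 15)/5) = 6.
  m_2 = 5*6 - 15 = 15, d_2 = (230 - 15^2)/5 = 5/5 = 1, a_2 = floor((15 + 15)/1) = 30.
  m_3 = 1*30 - 15 = 15, d_3 = (230 - 15^2)/1 = 5/1 = 5: (m_3, d_3) = (m_1, d_1) = (15, 5), so from here the quotients repeat a_1, a_2; the period length is 2.
So sqrt(230) = [15; (6, 30)] with period length k = 2.
k is even, so the fundamental solution of x^2 - 230y^2 = 1 is (p_{k-1}, q_{k-1}) = (p_1, q_1); compute convergents through index 1.
Convergents (p_i = a_i*p_{i-1} + p_{i-2}, q_i = a_i*q_{i-1} + q_{i-2} with p_{-2}=0, p_{-1}=1, q_{-2}=1, q_{-1}=0):
  i=0: a_0=15, p_0 = 15*1 + 0 = 15, q_0 = 15*0 + 1 = 1.
  i=1: a_1=6, p_1 = 6*15 + 1 = 91, q_1 = 6*1 + 0 = 6.
Check: 91^2 - 230*6^2 = 8281 - 8280 = 1, so (x, y) = (91, 6) solves the equation, and by the theorem it is the least positive solution.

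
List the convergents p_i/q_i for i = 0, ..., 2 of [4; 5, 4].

Using the convergent recurrence p_i = a_i*p_{i-1} + p_{i-2}, q_i = a_i*q_{i-1} + q_{i-2} with p_{-2}=0, p_{-1}=1, q_{-2}=1, q_{-1}=0:
  i=0: a_0=4, p_0 = 4*1 + 0 = 4, q_0 = 4*0 + 1 = 1.
  i=1: a_1=5, p_1 = 5*4 + 1 = 21, q_1 = 5*1 + 0 = 5.
  i=2: a_2=4, p_2 = 4*21 + 4 = 88, q_2 = 4*5 + 1 = 21.

4/1, 21/5, 88/21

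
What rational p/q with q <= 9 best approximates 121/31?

Expand x = 121/31 as a continued fraction with the Euclidean algorithm:
  121 = 3*31 + 28, so a_0 = 3.
  31 = 1*28 + 3, so a_1 = 1.
  28 = 9*3 + 1, so a_2 = 9.
  3 = 3*1 + 0, so a_3 = 3.
so x = [3; 1, 9, 3].
Convergents (p_i = a_i*p_{i-1} + p_{i-2}, q_i = a_i*q_{i-1} + q_{i-2} with p_{-2}=0, p_{-1}=1, q_{-2}=1, q_{-1}=0), until the denominator exceeds 9:
  i=0: a_0=3, p_0 = 3*1 + 0 = 3, q_0 = 3*0 + 1 = 1.
  i=1: a_1=1, p_1 = 1*3 + 1 = 4, q_1 = 1*1 + 0 = 1.
  i=2: a_2=9, p_2 = 9*4 + 3 = 39, q_2 = 9*1 + 1 = 10.
q_2 = 10 > 9, so the last convergent with denominator <= 9 is p_1/q_1 = 4/1.
The closest fraction with denominator <= 9 is either p_1/q_1 or the intermediate fraction (k*p_1 + p_0)/(k*q_1 + q_0) with the largest k >= 1 whose denominator stays <= 9; these approach x as k grows, and every other convergent or intermediate fraction in range is farther away.
Largest k: floor((9 - q_0)/q_1) = floor((9 - 1)/1) = 8.
That gives (8*4 + 3)/(8*1 + 1) = 35/9.
Compare the errors: |x - 4/1| = |121*1 - 4*31|/(31*1) = 3/31, and |x - 35/9| = |121*9 - 35*31|/(31*9) = 4/279.
Cross-multiplying, 4*31 = 124 < 837 = 3*279, so 4/279 is smaller: the intermediate fraction 35/9 is closer to x than 4/1.

35/9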